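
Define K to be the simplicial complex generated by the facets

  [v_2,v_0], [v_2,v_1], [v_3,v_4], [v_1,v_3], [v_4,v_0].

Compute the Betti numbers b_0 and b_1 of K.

b_0 = 1, b_1 = 1.

K has 5 vertices, 5 edges.
rank ∂_0 = 0, rank ∂_1 = 4 ⇒ b_0 = 5 − 0 − 4 = 1; all invariant factors of ∂_1 are 1 so no torsion. So H_0 ≅ Z.
rank ∂_1 = 4, rank ∂_2 = 0 ⇒ b_1 = 5 − 4 − 0 = 1. So H_1 ≅ Z.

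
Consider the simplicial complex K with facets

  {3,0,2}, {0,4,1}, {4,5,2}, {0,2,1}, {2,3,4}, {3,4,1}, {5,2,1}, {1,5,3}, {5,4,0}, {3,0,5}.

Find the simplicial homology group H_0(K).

H_0 = Z.

Fix the vertex order 0 < 1 < 2 < 3 < 4 < 5 and write every simplex with vertices in increasing order. Then dim K = 2 and the simplices of K are:

  0-simplices (6): [0], [1], [2], [3], [4], [5]
  1-simplices (15): [0,1], [0,2], [0,3], [0,4], [0,5], [1,2], [1,3], [1,4], [1,5], [2,3], [2,4], [2,5], [3,4], [3,5], [4,5]
  2-simplices (10): [0,1,2], [0,1,4], [0,2,3], [0,3,5], [0,4,5], [1,2,5], [1,3,4], [1,3,5], [2,3,4], [2,4,5]

so the chain groups are C_0 ≅ Z^6, C_1 ≅ Z^15, C_2 ≅ Z^10.

Boundary ∂_1: C_1 → C_0 is given by ∂[p,q] = [q] − [p].
The resulting 6×15 matrix has rank 5, and its Smith normal form has invariant factors (1,1,1,1,1).

Boundary ∂_2: C_2 → C_1 maps a triangle to the signed sum of its edges. For instance
  ∂[1,3,4] = [3,4] − [1,4] + [1,3],
  ∂[0,2,3] = [2,3] − [0,3] + [0,2].
The resulting 15×10 matrix has rank 10, and its Smith normal form has invariant factors (1,1,1,1,1,1,1,1,1,2).

From H_k ≅ ker(∂_k) / im(∂_{k+1}) we obtain:

  H_0: rank C_0 − rank ∂_1 = 6 − 5 = 1, and the invariant factors of ∂_1 are all 1, so H_0 ≅ Z.

(K is a triangulation of the real projective plane RP^2.)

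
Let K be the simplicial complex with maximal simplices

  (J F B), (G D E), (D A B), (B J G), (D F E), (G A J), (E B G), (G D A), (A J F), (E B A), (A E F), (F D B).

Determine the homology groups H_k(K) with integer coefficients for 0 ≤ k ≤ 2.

H_0 ≅ Z,  H_1 ≅ Z/2Z,  H_2 = 0.

Fix the vertex order A < B < D < E < F < G < J and write every simplex with vertices in increasing order. Then dim K = 2 and the simplices of K are:

  0-simplices (7): A, B, D, E, F, G, J
  1-simplices (18): AB, AD, AE, AF, AG, AJ, BD, BE, BF, BG, BJ, DE, DF, DG, EF, EG, FJ, GJ
  2-simplices (12): ABD, ABE, ADG, AEF, AFJ, AGJ, BDF, BEG, BFJ, BGJ, DEF, DEG

so the chain groups are C_0 ≅ Z^7, C_1 ≅ Z^18, C_2 ≅ Z^12.

∂_1: C_1 → C_0 sends each edge [p,q] (with p < q) to q − p.
The resulting 7×18 matrix has rank 6, and its Smith normal form has invariant factors (1,1,1,1,1,1).

Boundary ∂_2: C_2 → C_1 acts by ∂[p,q,r] = [q,r] − [p,r] + [p,q]. For instance
  ∂BFJ = FJ − BJ + BF,
  ∂BDF = DF − BF + BD.
The 18×12 boundary matrix has rank 12 and Smith normal form diag(1,1,1,1,1,1,1,1,1,1,1,2).

Reading off H_k = ker ∂_k / im ∂_{k+1}:

  H_0: rank C_0 − rank ∂_1 = 7 − 6 = 1, and the invariant factors of ∂_1 are all 1, so H_0 = Z.
  H_1: rank ker ∂_1 − rank ∂_2 = (18 − 6) − 12 = 0, and ∂_2 has invariant factor 2 > 1, so H_1 = Z/2Z.
  H_2: rank ker ∂_2 − rank ∂_3 = (12 − 12) − 0 = 0, and there is no ∂_3, so H_2 = 0.

As a check, the Euler characteristic is 7 − 18 + 12 = 1, which agrees with 1 − 0 + 0 = 1.
(K is a triangulation of the real projective plane RP^2.)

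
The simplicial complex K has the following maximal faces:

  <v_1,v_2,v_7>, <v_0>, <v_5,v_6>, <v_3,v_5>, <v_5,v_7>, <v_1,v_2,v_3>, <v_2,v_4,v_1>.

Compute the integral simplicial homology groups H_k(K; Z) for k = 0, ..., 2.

H_0 ≅ Z^2,  H_1 ≅ Z,  H_2 = 0.

Fix the vertex order v_0 < v_1 < v_2 < v_3 < v_4 < v_5 < v_6 < v_7 and write every simplex with vertices in increasing order. Then dim K = 2 and the simplices of K are:

  0-simplices (8): [v_0], [v_1], [v_2], [v_3], [v_4], [v_5], [v_6], [v_7]
  1-simplices (10): [v_1,v_2], [v_1,v_3], [v_1,v_4], [v_1,v_7], [v_2,v_3], [v_2,v_4], [v_2,v_7], [v_3,v_5], [v_5,v_6], [v_5,v_7]
  2-simplices (3): [v_1,v_2,v_3], [v_1,v_2,v_4], [v_1,v_2,v_7]

giving chain groups C_0 ≅ Z^8, C_1 ≅ Z^10, C_2 ≅ Z^3.

Boundary ∂_1: C_1 → C_0 sends each edge [p,q] (with p < q) to q − p. For instance
  ∂[v_2,v_3] = [v_3] − [v_2].
The resulting 8×10 matrix has rank 6, and its Smith normal form has invariant factors (1,1,1,1,1,1).

∂_2: C_2 → C_1 maps a triangle to the signed sum of its edges. For instance
  ∂[v_1,v_2,v_4] = [v_2,v_4] − [v_1,v_4] + [v_1,v_2],
  ∂[v_1,v_2,v_7] = [v_2,v_7] − [v_1,v_7] + [v_1,v_2].
The 10×3 boundary matrix has rank 3 and Smith normal form diag(1,1,1).

From H_k ≅ ker(∂_k) / im(∂_{k+1}) we obtain:

  H_0: rank C_0 − rank ∂_1 = 8 − 6 = 2, and the invariant factors of ∂_1 are all 1, so H_0 ≅ Z^2.
  H_1: rank ker ∂_1 − rank ∂_2 = (10 − 6) − 3 = 1, and the invariant factors of ∂_2 are all 1, so H_1 ≅ Z.
  H_2: rank ker ∂_2 − rank ∂_3 = (3 − 3) − 0 = 0, and there is no ∂_3, so H_2 ≅ 0.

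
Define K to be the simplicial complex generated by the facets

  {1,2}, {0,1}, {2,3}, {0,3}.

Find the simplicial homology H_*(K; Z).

H_0 ≅ Z,  H_1 ≅ Z.

Fix the vertex order 0 < 1 < 2 < 3 and write every simplex with vertices in increasing order. Then dim K = 1 and the simplices of K are:

  0-simplices (4): [0], [1], [2], [3]
  1-simplices (4): [0,1], [0,3], [1,2], [2,3]

so the chain groups are C_0 ≅ Z^4, C_1 ≅ Z^4.

The boundary map ∂_1: C_1 → C_0 sends each edge [p,q] (with p < q) to q − p.
This gives a 4×4 integer matrix of rank 3; reducing to Smith normal form yields diagonal entries (1,1,1).

Reading off H_k = ker ∂_k / im ∂_{k+1}:

  H_0: rank C_0 − rank ∂_1 = 4 − 3 = 1, and the invariant factors of ∂_1 are all 1, so H_0 ≅ Z.
  H_1: rank ker ∂_1 − rank ∂_2 = (4 − 3) − 0 = 1, and there is no ∂_2, so H_1 ≅ Z.

As a check, the Euler characteristic is 4 − 4 = 0, which agrees with 1 − 1 = 0.
(K is a triangulation of the circle S^1.)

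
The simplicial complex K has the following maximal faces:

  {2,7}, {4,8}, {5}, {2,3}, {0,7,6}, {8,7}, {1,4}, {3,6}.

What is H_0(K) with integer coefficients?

H_0 ≅ Z^2.

Order the vertices as 0 < 1 < 2 < 3 < 4 < 5 < 6 < 7 < 8. Listing each simplex with vertices in this order, K has dimension 2 with simplices:

  0-simplices (9): [0], [1], [2], [3], [4], [5], [6], [7], [8]
  1-simplices (9): [0,6], [0,7], [1,4], [2,3], [2,7], [3,6], [4,8], [6,7], [7,8]
  2-simplices (1): [0,6,7]

Hence C_0 ≅ Z^9, C_1 ≅ Z^9, C_2 ≅ Z^1.

∂_1: C_1 → C_0 maps an edge to its endpoints' difference, ∂[p,q] = q − p. For instance
  ∂[6,7] = [7] − [6].
This gives a 9×9 integer matrix of rank 7; reducing to Smith normal form yields diagonal entries (1,1,1,1,1,1,1).

The boundary map ∂_2: C_2 → C_1 sends each 2-simplex [p,q,r] to [q,r] − [p,r] + [p,q]. For instance
  ∂[0,6,7] = [6,7] − [0,7] + [0,6].
The resulting 9×1 matrix has rank 1, and its Smith normal form has invariant factors (1).

Computing H_k = (kernel of ∂_k) / (image of ∂_{k+1}):

  H_0: rank C_0 − rank ∂_1 = 9 − 7 = 2, and the invariant factors of ∂_1 are all 1, so H_0 = Z^2.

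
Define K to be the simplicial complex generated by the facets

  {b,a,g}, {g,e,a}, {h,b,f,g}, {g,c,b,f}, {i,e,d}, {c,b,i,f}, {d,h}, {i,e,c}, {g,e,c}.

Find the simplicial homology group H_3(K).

We work with the vertex ordering a < b < c < d < e < f < g < h < i. The simplices of K, each written with vertices in increasing order, are:

  0-simplices (9): a, b, c, d, e, f, g, h, i
  1-simplices (21): ab, ae, ag, bc, bf, bg, bh, bi, ce, cf, cg, ci, de, dh, di, eg, ei, fg, fh, fi, gh
  2-simplices (15): abg, aeg, bcf, bcg, bci, bfg, bfh, bfi, bgh, ceg, cei, cfg, cfi, dei, fgh
  3-simplices (3): bcfg, bcfi, bfgh

Hence C_0 ≅ Z^9, C_1 ≅ Z^21, C_2 ≅ Z^15, C_3 ≅ Z^3.

Boundary ∂_1: C_1 → C_0 is given by ∂[p,q] = [q] − [p].
The resulting 9×21 matrix has rank 8, and its Smith normal form has invariant factors (1,1,1,1,1,1,1,1).

Boundary ∂_2: C_2 → C_1 acts by ∂[p,q,r] = [q,r] − [p,r] + [p,q]. For instance
  ∂bfi = fi − bi + bf,
  ∂bcg = cg − bg + bc.
This gives a 21×15 integer matrix of rank 12; reducing to Smith normal form yields diagonal entries (1,1,1,1,1,1,1,1,1,1,1,1).

Boundary ∂_3: C_3 → C_2 sends each 3-simplex σ to the alternating sum Σ_i (−1)^i (σ with its i-th vertex removed). For instance
  ∂bcfg = cfg − bfg + bcg − bcf,
  ∂bfgh = fgh − bgh + bfh − bfg.
The resulting 15×3 matrix has rank 3, and its Smith normal form has invariant factors (1,1,1).

From H_k ≅ ker(∂_k) / im(∂_{k+1}) we obtain:

  H_3: rank ker ∂_3 − rank ∂_4 = (3 − 3) − 0 = 0, and there is no ∂_4, so H_3 ≅ 0.

H_3 ≅ 0.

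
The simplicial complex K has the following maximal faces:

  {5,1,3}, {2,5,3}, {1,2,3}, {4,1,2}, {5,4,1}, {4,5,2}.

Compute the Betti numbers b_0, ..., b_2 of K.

Take the total order 1 < 2 < 3 < 4 < 5 on the vertex set. Then K (dimension 2) consists of the simplices:

  0-simplices (5): [1], [2], [3], [4], [5]
  1-simplices (9): [1,2], [1,3], [1,4], [1,5], [2,3], [2,4], [2,5], [3,5], [4,5]
  2-simplices (6): [1,2,3], [1,2,4], [1,3,5], [1,4,5], [2,3,5], [2,4,5]

so the chain groups are C_0 ≅ Z^5, C_1 ≅ Z^9, C_2 ≅ Z^6.

The boundary map ∂_1: C_1 → C_0 maps an edge to its endpoints' difference, ∂[p,q] = q − p.
The resulting 5×9 matrix has rank 4, and its Smith normal form has invariant factors (1,1,1,1).

∂_2: C_2 → C_1 maps a triangle to the signed sum of its edges. For instance
  ∂[1,3,5] = [3,5] − [1,5] + [1,3],
  ∂[1,2,3] = [2,3] − [1,3] + [1,2].
The 9×6 boundary matrix has rank 5 and Smith normal form diag(1,1,1,1,1).

Reading off H_k = ker ∂_k / im ∂_{k+1}:

  H_0: rank C_0 − rank ∂_1 = 5 − 4 = 1, and the invariant factors of ∂_1 are all 1, so H_0 ≅ Z.
  H_1: rank ker ∂_1 − rank ∂_2 = (9 − 4) − 5 = 0, and the invariant factors of ∂_2 are all 1, so H_1 ≅ 0.
  H_2: rank ker ∂_2 − rank ∂_3 = (6 − 5) − 0 = 1, and there is no ∂_3, so H_2 ≅ Z.

As a check, the Euler characteristic is 5 − 9 + 6 = 2, which agrees with 1 − 0 + 1 = 2.

Hence the Betti numbers are b_0 = 1, b_1 = 0, b_2 = 1.

b_0 = 1, b_1 = 0, b_2 = 1.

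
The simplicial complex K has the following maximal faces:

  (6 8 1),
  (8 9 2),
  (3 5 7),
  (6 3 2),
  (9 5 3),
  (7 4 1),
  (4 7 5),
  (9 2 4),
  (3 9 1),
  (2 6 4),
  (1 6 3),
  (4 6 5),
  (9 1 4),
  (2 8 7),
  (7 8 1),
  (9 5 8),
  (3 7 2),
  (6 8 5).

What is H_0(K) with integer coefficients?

Order the vertices as 1 < 2 < 3 < 4 < 5 < 6 < 7 < 8 < 9. Listing each simplex with vertices in this order, K has dimension 2 with simplices:

  0-simplices (9): [1], [2], [3], [4], [5], [6], [7], [8], [9]
  1-simplices (27): (27 of them)
  2-simplices (18): [1,3,6], [1,3,9], [1,4,7], [1,4,9], [1,6,8], [1,7,8], [2,3,6], [2,3,7], [2,4,6], [2,4,9], [2,7,8], [2,8,9], [3,5,7], [3,5,9], [4,5,6], [4,5,7], [5,6,8], [5,8,9]

so the chain groups are C_0 ≅ Z^9, C_1 ≅ Z^27, C_2 ≅ Z^18.

∂_1: C_1 → C_0 maps an edge to its endpoints' difference, ∂[p,q] = q − p. For instance
  ∂[3,7] = [7] − [3].
The 9×27 boundary matrix has rank 8 and Smith normal form diag(1,1,1,1,1,1,1,1).

The boundary map ∂_2: C_2 → C_1 maps a triangle to the signed sum of its edges. For instance
  ∂[1,4,9] = [4,9] − [1,9] + [1,4],
  ∂[1,3,6] = [3,6] − [1,6] + [1,3].
The resulting 27×18 matrix has rank 17, and its Smith normal form has invariant factors (1,1,1,1,1,1,1,1,1,1,1,1,1,1,1,1,1).

Now H_k = ker ∂_k / im ∂_{k+1}, so:

  H_0: rank C_0 − rank ∂_1 = 9 − 8 = 1, and the invariant factors of ∂_1 are all 1, so H_0 = Z.

H_0 = Z.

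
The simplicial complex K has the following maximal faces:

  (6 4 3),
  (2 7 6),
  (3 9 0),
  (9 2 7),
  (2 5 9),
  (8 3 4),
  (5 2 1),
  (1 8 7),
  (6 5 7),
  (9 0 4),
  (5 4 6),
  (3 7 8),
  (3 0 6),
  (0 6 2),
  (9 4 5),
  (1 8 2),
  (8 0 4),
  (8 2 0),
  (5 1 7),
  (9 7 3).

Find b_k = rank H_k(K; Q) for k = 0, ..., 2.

Fix the vertex order 0 < 1 < 2 < 3 < 4 < 5 < 6 < 7 < 8 < 9 and write every simplex with vertices in increasing order. Then dim K = 2 and the simplices of K are:

  0-simplices (10): [0], [1], [2], [3], [4], [5], [6], [7], [8], [9]
  1-simplices (30): (30 of them)
  2-simplices (20): (20 of them)

giving chain groups C_0 ≅ Z^10, C_1 ≅ Z^30, C_2 ≅ Z^20.

∂_1: C_1 → C_0 is given by ∂[p,q] = [q] − [p]. For instance
  ∂[4,6] = [6] − [4].
As a 10×30 matrix over Z this has rank 9, with invariant factors (1,1,1,1,1,1,1,1,1).

Boundary ∂_2: C_2 → C_1 maps a triangle to the signed sum of its edges. For instance
  ∂[0,3,6] = [3,6] − [0,6] + [0,3],
  ∂[3,7,8] = [7,8] − [3,8] + [3,7].
The resulting 30×20 matrix has rank 20, and its Smith normal form has invariant factors (1,1,1,1,1,1,1,1,1,1,1,1,1,1,1,1,1,1,1,2).

From H_k ≅ ker(∂_k) / im(∂_{k+1}) we obtain:

  H_0: rank C_0 − rank ∂_1 = 10 − 9 = 1, and the invariant factors of ∂_1 are all 1, so H_0 = Z.
  H_1: rank ker ∂_1 − rank ∂_2 = (30 − 9) − 20 = 1, and ∂_2 has invariant factor 2 > 1, so H_1 = Z ⊕ Z_2.
  H_2: rank ker ∂_2 − rank ∂_3 = (20 − 20) − 0 = 0, and there is no ∂_3, so H_2 = 0.

As a check, the Euler characteristic is 10 − 30 + 20 = 0, which agrees with 1 − 1 + 0 = 0.

Hence the Betti numbers are b_0 = 1, b_1 = 1, b_2 = 0.

b_0 = 1, b_1 = 1, b_2 = 0.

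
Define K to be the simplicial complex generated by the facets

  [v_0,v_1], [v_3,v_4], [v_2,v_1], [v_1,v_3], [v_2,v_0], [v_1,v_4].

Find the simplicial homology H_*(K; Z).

H_0 ≅ Z,  H_1 ≅ Z^2.

Order the vertices as v_0 < v_1 < v_2 < v_3 < v_4. Listing each simplex with vertices in this order, K has dimension 1 with simplices:

  0-simplices (5): [v_0], [v_1], [v_2], [v_3], [v_4]
  1-simplices (6): [v_0,v_1], [v_0,v_2], [v_1,v_2], [v_1,v_3], [v_1,v_4], [v_3,v_4]

giving chain groups C_0 ≅ Z^5, C_1 ≅ Z^6.

The boundary map ∂_1: C_1 → C_0 is given by ∂[p,q] = [q] − [p].
The resulting 5×6 matrix has rank 4, and its Smith normal form has invariant factors (1,1,1,1).

From H_k ≅ ker(∂_k) / im(∂_{k+1}) we obtain:

  H_0: rank C_0 − rank ∂_1 = 5 − 4 = 1, and the invariant factors of ∂_1 are all 1, so H_0 = Z.
  H_1: rank ker ∂_1 − rank ∂_2 = (6 − 4) − 0 = 2, and there is no ∂_2, so H_1 = Z^2.

As a check, the Euler characteristic is 5 − 6 = -1, which agrees with 1 − 2 = -1.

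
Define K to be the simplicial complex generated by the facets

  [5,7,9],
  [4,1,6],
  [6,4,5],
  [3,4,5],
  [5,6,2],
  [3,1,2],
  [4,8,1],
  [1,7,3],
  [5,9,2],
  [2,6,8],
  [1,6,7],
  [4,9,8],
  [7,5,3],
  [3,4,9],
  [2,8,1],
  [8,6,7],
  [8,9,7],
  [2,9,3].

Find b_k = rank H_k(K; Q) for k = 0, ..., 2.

b_0 = 1, b_1 = 1, b_2 = 0.

Order the vertices as 1 < 2 < 3 < 4 < 5 < 6 < 7 < 8 < 9. Listing each simplex with vertices in this order, K has dimension 2 with simplices:

  0-simplices (9): [1], [2], [3], [4], [5], [6], [7], [8], [9]
  1-simplices (27): (27 of them)
  2-simplices (18): [1,2,3], [1,2,8], [1,3,7], [1,4,6], [1,4,8], [1,6,7], [2,3,9], [2,5,6], [2,5,9], [2,6,8], [3,4,5], [3,4,9], [3,5,7], [4,5,6], [4,8,9], [5,7,9], [6,7,8], [7,8,9]

Hence C_0 ≅ Z^9, C_1 ≅ Z^27, C_2 ≅ Z^18.

The boundary map ∂_1: C_1 → C_0 maps an edge to its endpoints' difference, ∂[p,q] = q − p.
This gives a 9×27 integer matrix of rank 8; reducing to Smith normal form yields diagonal entries (1,1,1,1,1,1,1,1).

The boundary map ∂_2: C_2 → C_1 sends each 2-simplex [p,q,r] to [q,r] − [p,r] + [p,q]. For instance
  ∂[2,5,6] = [5,6] − [2,6] + [2,5],
  ∂[3,5,7] = [5,7] − [3,7] + [3,5].
As a 27×18 matrix over Z this has rank 18, with invariant factors (1,1,1,1,1,1,1,1,1,1,1,1,1,1,1,1,1,2).

Reading off H_k = ker ∂_k / im ∂_{k+1}:

  H_0: rank C_0 − rank ∂_1 = 9 − 8 = 1, and the invariant factors of ∂_1 are all 1, so H_0 ≅ Z.
  H_1: rank ker ∂_1 − rank ∂_2 = (27 − 8) − 18 = 1, and ∂_2 has invariant factor 2 > 1, so H_1 ≅ Z × Z/2.
  H_2: rank ker ∂_2 − rank ∂_3 = (18 − 18) − 0 = 0, and there is no ∂_3, so H_2 ≅ 0.

As a check, the Euler characteristic is 9 − 27 + 18 = 0, which agrees with 1 − 1 + 0 = 0.

Hence the Betti numbers are b_0 = 1, b_1 = 1, b_2 = 0.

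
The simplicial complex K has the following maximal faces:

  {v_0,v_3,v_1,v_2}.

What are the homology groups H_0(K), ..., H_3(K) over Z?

H_0 ≅ Z,  H_1 = 0,  H_2 = 0,  H_3 = 0.

Take the total order v_0 < v_1 < v_2 < v_3 on the vertex set. Then K (dimension 3) consists of the simplices:

  0-simplices (4): [v_0], [v_1], [v_2], [v_3]
  1-simplices (6): [v_0,v_1], [v_0,v_2], [v_0,v_3], [v_1,v_2], [v_1,v_3], [v_2,v_3]
  2-simplices (4): [v_0,v_1,v_2], [v_0,v_1,v_3], [v_0,v_2,v_3], [v_1,v_2,v_3]
  3-simplices (1): [v_0,v_1,v_2,v_3]

so the chain groups are C_0 ≅ Z^4, C_1 ≅ Z^6, C_2 ≅ Z^4, C_3 ≅ Z^1.

The boundary map ∂_1: C_1 → C_0 is given by ∂[p,q] = [q] − [p]. For instance
  ∂[v_1,v_3] = [v_3] − [v_1].
This gives a 4×6 integer matrix of rank 3; reducing to Smith normal form yields diagonal entries (1,1,1).

Boundary ∂_2: C_2 → C_1 acts by ∂[p,q,r] = [q,r] − [p,r] + [p,q]. For instance
  ∂[v_1,v_2,v_3] = [v_2,v_3] − [v_1,v_3] + [v_1,v_2],
  ∂[v_0,v_2,v_3] = [v_2,v_3] − [v_0,v_3] + [v_0,v_2].
The resulting 6×4 matrix has rank 3, and its Smith normal form has invariant factors (1,1,1).

Boundary ∂_3: C_3 → C_2 sends each 3-simplex σ to the alternating sum Σ_i (−1)^i (σ with its i-th vertex removed). For instance
  ∂[v_0,v_1,v_2,v_3] = [v_1,v_2,v_3] − [v_0,v_2,v_3] + [v_0,v_1,v_3] − [v_0,v_1,v_2].
As a 4×1 matrix over Z this has rank 1, with invariant factors (1).

Now H_k = ker ∂_k / im ∂_{k+1}, so:

  H_0: rank C_0 − rank ∂_1 = 4 − 3 = 1, and the invariant factors of ∂_1 are all 1, so H_0 = Z.
  H_1: rank ker ∂_1 − rank ∂_2 = (6 − 3) − 3 = 0, and the invariant factors of ∂_2 are all 1, so H_1 = 0.
  H_2: rank ker ∂_2 − rank ∂_3 = (4 − 3) − 1 = 0, and the invariant factors of ∂_3 are all 1, so H_2 = 0.
  H_3: rank ker ∂_3 − rank ∂_4 = (1 − 1) − 0 = 0, and there is no ∂_4, so H_3 = 0.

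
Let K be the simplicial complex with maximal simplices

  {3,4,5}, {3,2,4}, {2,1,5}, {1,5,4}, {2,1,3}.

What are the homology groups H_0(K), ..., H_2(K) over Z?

H_0 ≅ Z,  H_1 ≅ Z,  H_2 = 0.

Fix the vertex order 1 < 2 < 3 < 4 < 5 and write every simplex with vertices in increasing order. Then dim K = 2 and the simplices of K are:

  0-simplices (5): [1], [2], [3], [4], [5]
  1-simplices (10): [1,2], [1,3], [1,4], [1,5], [2,3], [2,4], [2,5], [3,4], [3,5], [4,5]
  2-simplices (5): [1,2,3], [1,2,5], [1,4,5], [2,3,4], [3,4,5]

so the chain groups are C_0 ≅ Z^5, C_1 ≅ Z^10, C_2 ≅ Z^5.

The boundary map ∂_1: C_1 → C_0 is given by ∂[p,q] = [q] − [p].
This gives a 5×10 integer matrix of rank 4; reducing to Smith normal form yields diagonal entries (1,1,1,1).

∂_2: C_2 → C_1 sends each 2-simplex [p,q,r] to [q,r] − [p,r] + [p,q]. For instance
  ∂[3,4,5] = [4,5] − [3,5] + [3,4],
  ∂[1,2,5] = [2,5] − [1,5] + [1,2].
The 10×5 boundary matrix has rank 5 and Smith normal form diag(1,1,1,1,1).

Computing H_k = (kernel of ∂_k) / (image of ∂_{k+1}):

  H_0: rank C_0 − rank ∂_1 = 5 − 4 = 1, and the invariant factors of ∂_1 are all 1, so H_0 = Z.
  H_1: rank ker ∂_1 − rank ∂_2 = (10 − 4) − 5 = 1, and the invariant factors of ∂_2 are all 1, so H_1 = Z.
  H_2: rank ker ∂_2 − rank ∂_3 = (5 − 5) − 0 = 0, and there is no ∂_3, so H_2 = 0.

As a check, the Euler characteristic is 5 − 10 + 5 = 0, which agrees with 1 − 1 + 0 = 0.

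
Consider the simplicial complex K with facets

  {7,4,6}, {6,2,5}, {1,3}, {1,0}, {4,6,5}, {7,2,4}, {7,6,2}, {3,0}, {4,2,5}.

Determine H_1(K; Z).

H_1 ≅ Z.

K has 8 vertices, 12 edges, 6 triangles.
rank ∂_1 = 6, rank ∂_2 = 5 ⇒ b_1 = 12 − 6 − 5 = 1; all invariant factors of ∂_2 are 1 so no torsion. So H_1 ≅ Z.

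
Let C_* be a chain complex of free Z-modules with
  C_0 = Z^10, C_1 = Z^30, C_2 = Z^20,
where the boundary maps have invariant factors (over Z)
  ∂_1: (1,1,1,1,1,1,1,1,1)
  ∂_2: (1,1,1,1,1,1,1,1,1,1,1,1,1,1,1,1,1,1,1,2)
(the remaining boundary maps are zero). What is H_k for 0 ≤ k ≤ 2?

H_0: b_0 = 10 − 0 − 9 = 1; torsion from ∂_1 factors > 1: none. So H_0 = Z.
H_1: b_1 = 30 − 9 − 20 = 1; torsion from ∂_2 factors > 1: [2]. So H_1 = Z ⊕ Z/2.
H_2: b_2 = 20 − 20 − 0 = 0; torsion from ∂_3 factors > 1: none. So H_2 = 0.

H_0 = Z,  H_1 = Z ⊕ Z/2,  H_2 = 0.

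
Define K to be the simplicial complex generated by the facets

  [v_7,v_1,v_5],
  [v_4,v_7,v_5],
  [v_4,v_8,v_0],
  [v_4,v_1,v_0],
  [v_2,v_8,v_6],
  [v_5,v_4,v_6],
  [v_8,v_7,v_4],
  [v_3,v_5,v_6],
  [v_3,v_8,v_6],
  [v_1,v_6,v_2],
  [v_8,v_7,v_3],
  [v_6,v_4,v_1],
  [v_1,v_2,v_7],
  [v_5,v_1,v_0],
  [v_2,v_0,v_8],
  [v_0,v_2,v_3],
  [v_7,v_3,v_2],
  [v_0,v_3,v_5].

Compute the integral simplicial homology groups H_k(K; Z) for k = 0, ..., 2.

H_0 ≅ Z,  H_1 ≅ Z ⊕ Z/2Z,  H_2 = 0.

Order the vertices as v_0 < v_1 < v_2 < v_3 < v_4 < v_5 < v_6 < v_7 < v_8. Listing each simplex with vertices in this order, K has dimension 2 with simplices:

  0-simplices (9): [v_0], [v_1], [v_2], [v_3], [v_4], [v_5], [v_6], [v_7], [v_8]
  1-simplices (27): (27 of them)
  2-simplices (18): (18 of them)

Hence C_0 ≅ Z^9, C_1 ≅ Z^27, C_2 ≅ Z^18.

The boundary map ∂_1: C_1 → C_0 sends each edge [p,q] (with p < q) to q − p. For instance
  ∂[v_4,v_8] = [v_8] − [v_4].
As a 9×27 matrix over Z this has rank 8, with invariant factors (1,1,1,1,1,1,1,1).

Boundary ∂_2: C_2 → C_1 acts by ∂[p,q,r] = [q,r] − [p,r] + [p,q]. For instance
  ∂[v_1,v_5,v_7] = [v_5,v_7] − [v_1,v_7] + [v_1,v_5],
  ∂[v_1,v_2,v_6] = [v_2,v_6] − [v_1,v_6] + [v_1,v_2].
This gives a 27×18 integer matrix of rank 18; reducing to Smith normal form yields diagonal entries (1,1,1,1,1,1,1,1,1,1,1,1,1,1,1,1,1,2).

Computing H_k = (kernel of ∂_k) / (image of ∂_{k+1}):

  H_0: rank C_0 − rank ∂_1 = 9 − 8 = 1, and the invariant factors of ∂_1 are all 1, so H_0 = Z.
  H_1: rank ker ∂_1 − rank ∂_2 = (27 − 8) − 18 = 1, and ∂_2 has invariant factor 2 > 1, so H_1 = Z ⊕ Z/2Z.
  H_2: rank ker ∂_2 − rank ∂_3 = (18 − 18) − 0 = 0, and there is no ∂_3, so H_2 = 0.

As a check, the Euler characteristic is 9 − 27 + 18 = 0, which agrees with 1 − 1 + 0 = 0.
(K is a triangulation of the Klein bottle.)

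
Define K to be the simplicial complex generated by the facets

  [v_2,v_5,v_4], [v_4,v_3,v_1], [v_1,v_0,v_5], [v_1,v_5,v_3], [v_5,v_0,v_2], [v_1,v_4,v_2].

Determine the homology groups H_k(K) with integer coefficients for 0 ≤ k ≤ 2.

H_0 = Z,  H_1 = Z,  H_2 = 0.

Take the total order v_0 < v_1 < v_2 < v_3 < v_4 < v_5 on the vertex set. Then K (dimension 2) consists of the simplices:

  0-simplices (6): [v_0], [v_1], [v_2], [v_3], [v_4], [v_5]
  1-simplices (12): [v_0,v_1], [v_0,v_2], [v_0,v_5], [v_1,v_2], [v_1,v_3], [v_1,v_4], [v_1,v_5], [v_2,v_4], [v_2,v_5], [v_3,v_4], [v_3,v_5], [v_4,v_5]
  2-simplices (6): [v_0,v_1,v_5], [v_0,v_2,v_5], [v_1,v_2,v_4], [v_1,v_3,v_4], [v_1,v_3,v_5], [v_2,v_4,v_5]

giving chain groups C_0 ≅ Z^6, C_1 ≅ Z^12, C_2 ≅ Z^6.

∂_1: C_1 → C_0 sends each edge [p,q] (with p < q) to q − p.
The resulting 6×12 matrix has rank 5, and its Smith normal form has invariant factors (1,1,1,1,1).

∂_2: C_2 → C_1 acts by ∂[p,q,r] = [q,r] − [p,r] + [p,q]. For instance
  ∂[v_2,v_4,v_5] = [v_4,v_5] − [v_2,v_5] + [v_2,v_4],
  ∂[v_1,v_3,v_4] = [v_3,v_4] − [v_1,v_4] + [v_1,v_3].
As a 12×6 matrix over Z this has rank 6, with invariant factors (1,1,1,1,1,1).

Computing H_k = (kernel of ∂_k) / (image of ∂_{k+1}):

  H_0: rank C_0 − rank ∂_1 = 6 − 5 = 1, and the invariant factors of ∂_1 are all 1, so H_0 ≅ Z.
  H_1: rank ker ∂_1 − rank ∂_2 = (12 − 5) − 6 = 1, and the invariant factors of ∂_2 are all 1, so H_1 ≅ Z.
  H_2: rank ker ∂_2 − rank ∂_3 = (6 − 6) − 0 = 0, and there is no ∂_3, so H_2 ≅ 0.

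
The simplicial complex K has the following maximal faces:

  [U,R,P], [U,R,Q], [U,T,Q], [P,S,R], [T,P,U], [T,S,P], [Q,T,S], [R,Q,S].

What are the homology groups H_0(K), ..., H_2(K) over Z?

H_0 ≅ Z,  H_1 = 0,  H_2 ≅ Z.

K has 6 vertices, 12 edges, 8 triangles.
rank ∂_0 = 0, rank ∂_1 = 5 ⇒ b_0 = 6 − 0 − 5 = 1; all invariant factors of ∂_1 are 1 so no torsion. So H_0 = Z.
rank ∂_1 = 5, rank ∂_2 = 7 ⇒ b_1 = 12 − 5 − 7 = 0; all invariant factors of ∂_2 are 1 so no torsion. So H_1 = 0.
rank ∂_2 = 7, rank ∂_3 = 0 ⇒ b_2 = 8 − 7 − 0 = 1. So H_2 = Z.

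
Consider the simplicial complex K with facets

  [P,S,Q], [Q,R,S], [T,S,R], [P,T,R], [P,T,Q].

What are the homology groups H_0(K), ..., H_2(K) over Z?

H_0 = Z,  H_1 = Z,  H_2 = 0.

Order the vertices as P < Q < R < S < T. Listing each simplex with vertices in this order, K has dimension 2 with simplices:

  0-simplices (5): P, Q, R, S, T
  1-simplices (10): PQ, PR, PS, PT, QR, QS, QT, RS, RT, ST
  2-simplices (5): PQS, PQT, PRT, QRS, RST

Hence C_0 ≅ Z^5, C_1 ≅ Z^10, C_2 ≅ Z^5.

The boundary map ∂_1: C_1 → C_0 maps an edge to its endpoints' difference, ∂[p,q] = q − p. For instance
  ∂PR = R − P.
As a 5×10 matrix over Z this has rank 4, with invariant factors (1,1,1,1).

Boundary ∂_2: C_2 → C_1 sends each 2-simplex [p,q,r] to [q,r] − [p,r] + [p,q]. For instance
  ∂PQS = QS − PS + PQ,
  ∂QRS = RS − QS + QR.
This gives a 10×5 integer matrix of rank 5; reducing to Smith normal form yields diagonal entries (1,1,1,1,1).

Reading off H_k = ker ∂_k / im ∂_{k+1}:

  H_0: rank C_0 − rank ∂_1 = 5 − 4 = 1, and the invariant factors of ∂_1 are all 1, so H_0 = Z.
  H_1: rank ker ∂_1 − rank ∂_2 = (10 − 4) − 5 = 1, and the invariant factors of ∂_2 are all 1, so H_1 = Z.
  H_2: rank ker ∂_2 − rank ∂_3 = (5 − 5) − 0 = 0, and there is no ∂_3, so H_2 = 0.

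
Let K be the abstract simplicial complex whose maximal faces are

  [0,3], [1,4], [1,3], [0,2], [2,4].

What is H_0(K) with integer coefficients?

H_0 = Z.

Take the total order 0 < 1 < 2 < 3 < 4 on the vertex set. Then K (dimension 1) consists of the simplices:

  0-simplices (5): [0], [1], [2], [3], [4]
  1-simplices (5): [0,2], [0,3], [1,3], [1,4], [2,4]

Hence C_0 ≅ Z^5, C_1 ≅ Z^5.

∂_1: C_1 → C_0 is given by ∂[p,q] = [q] − [p].
The 5×5 boundary matrix has rank 4 and Smith normal form diag(1,1,1,1).

Reading off H_k = ker ∂_k / im ∂_{k+1}:

  H_0: rank C_0 − rank ∂_1 = 5 − 4 = 1, and the invariant factors of ∂_1 are all 1, so H_0 = Z.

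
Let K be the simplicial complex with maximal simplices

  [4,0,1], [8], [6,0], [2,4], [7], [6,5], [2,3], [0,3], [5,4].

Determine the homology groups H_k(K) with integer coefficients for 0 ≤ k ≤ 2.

Order the vertices as 0 < 1 < 2 < 3 < 4 < 5 < 6 < 7 < 8. Listing each simplex with vertices in this order, K has dimension 2 with simplices:

  0-simplices (9): [0], [1], [2], [3], [4], [5], [6], [7], [8]
  1-simplices (9): [0,1], [0,3], [0,4], [0,6], [1,4], [2,3], [2,4], [4,5], [5,6]
  2-simplices (1): [0,1,4]

Hence C_0 ≅ Z^9, C_1 ≅ Z^9, C_2 ≅ Z^1.

∂_1: C_1 → C_0 sends each edge [p,q] (with p < q) to q − p.
The resulting 9×9 matrix has rank 6, and its Smith normal form has invariant factors (1,1,1,1,1,1).

The boundary map ∂_2: C_2 → C_1 maps a triangle to the signed sum of its edges. For instance
  ∂[0,1,4] = [1,4] − [0,4] + [0,1].
As a 9×1 matrix over Z this has rank 1, with invariant factors (1).

From H_k ≅ ker(∂_k) / im(∂_{k+1}) we obtain:

  H_0: rank C_0 − rank ∂_1 = 9 − 6 = 3, and the invariant factors of ∂_1 are all 1, so H_0 = Z^3.
  H_1: rank ker ∂_1 − rank ∂_2 = (9 − 6) − 1 = 2, and the invariant factors of ∂_2 are all 1, so H_1 = Z^2.
  H_2: rank ker ∂_2 − rank ∂_3 = (1 − 1) − 0 = 0, and there is no ∂_3, so H_2 = 0.

H_0 ≅ Z^3,  H_1 ≅ Z^2,  H_2 = 0.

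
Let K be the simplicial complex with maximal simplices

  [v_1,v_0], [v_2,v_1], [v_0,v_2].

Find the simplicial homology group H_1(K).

H_1 = Z.

We work with the vertex ordering v_0 < v_1 < v_2. The simplices of K, each written with vertices in increasing order, are:

  0-simplices (3): [v_0], [v_1], [v_2]
  1-simplices (3): [v_0,v_1], [v_0,v_2], [v_1,v_2]

giving chain groups C_0 ≅ Z^3, C_1 ≅ Z^3.

∂_1: C_1 → C_0 is given by ∂[p,q] = [q] − [p].
This gives a 3×3 integer matrix of rank 2; reducing to Smith normal form yields diagonal entries (1,1).

Reading off H_k = ker ∂_k / im ∂_{k+1}:

  H_1: rank ker ∂_1 − rank ∂_2 = (3 − 2) − 0 = 1, and there is no ∂_2, so H_1 = Z.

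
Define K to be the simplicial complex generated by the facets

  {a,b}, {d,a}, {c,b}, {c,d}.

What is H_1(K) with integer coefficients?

We work with the vertex ordering a < b < c < d. The simplices of K, each written with vertices in increasing order, are:

  0-simplices (4): a, b, c, d
  1-simplices (4): ab, ad, bc, cd

so the chain groups are C_0 ≅ Z^4, C_1 ≅ Z^4.

The boundary map ∂_1: C_1 → C_0 sends each edge [p,q] (with p < q) to q − p.
This gives a 4×4 integer matrix of rank 3; reducing to Smith normal form yields diagonal entries (1,1,1).

Reading off H_k = ker ∂_k / im ∂_{k+1}:

  H_1: rank ker ∂_1 − rank ∂_2 = (4 − 3) − 0 = 1, and there is no ∂_2, so H_1 ≅ Z.

H_1 ≅ Z.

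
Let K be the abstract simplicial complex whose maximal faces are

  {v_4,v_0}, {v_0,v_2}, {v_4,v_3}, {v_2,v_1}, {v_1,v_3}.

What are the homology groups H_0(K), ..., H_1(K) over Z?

Fix the vertex order v_0 < v_1 < v_2 < v_3 < v_4 and write every simplex with vertices in increasing order. Then dim K = 1 and the simplices of K are:

  0-simplices (5): [v_0], [v_1], [v_2], [v_3], [v_4]
  1-simplices (5): [v_0,v_2], [v_0,v_4], [v_1,v_2], [v_1,v_3], [v_3,v_4]

giving chain groups C_0 ≅ Z^5, C_1 ≅ Z^5.

Boundary ∂_1: C_1 → C_0 sends each edge [p,q] (with p < q) to q − p.
The resulting 5×5 matrix has rank 4, and its Smith normal form has invariant factors (1,1,1,1).

Now H_k = ker ∂_k / im ∂_{k+1}, so:

  H_0: rank C_0 − rank ∂_1 = 5 − 4 = 1, and the invariant factors of ∂_1 are all 1, so H_0 = Z.
  H_1: rank ker ∂_1 − rank ∂_2 = (5 − 4) − 0 = 1, and there is no ∂_2, so H_1 = Z.

H_0 ≅ Z,  H_1 ≅ Z.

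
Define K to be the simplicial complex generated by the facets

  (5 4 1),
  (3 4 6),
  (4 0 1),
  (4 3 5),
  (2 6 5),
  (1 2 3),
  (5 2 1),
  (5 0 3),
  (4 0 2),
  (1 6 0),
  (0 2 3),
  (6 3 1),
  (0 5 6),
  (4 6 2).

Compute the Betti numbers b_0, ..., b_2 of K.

b_0 = 1, b_1 = 2, b_2 = 1.

Fix the vertex order 0 < 1 < 2 < 3 < 4 < 5 < 6 and write every simplex with vertices in increasing order. Then dim K = 2 and the simplices of K are:

  0-simplices (7): [0], [1], [2], [3], [4], [5], [6]
  1-simplices (21): [0,1], [0,2], [0,3], [0,4], [0,5], [0,6], [1,2], [1,3], [1,4], [1,5], [1,6], [2,3], [2,4], [2,5], [2,6], [3,4], [3,5], [3,6], [4,5], [4,6], [5,6]
  2-simplices (14): [0,1,4], [0,1,6], [0,2,3], [0,2,4], [0,3,5], [0,5,6], [1,2,3], [1,2,5], [1,3,6], [1,4,5], [2,4,6], [2,5,6], [3,4,5], [3,4,6]

Hence C_0 ≅ Z^7, C_1 ≅ Z^21, C_2 ≅ Z^14.

Boundary ∂_1: C_1 → C_0 sends each edge [p,q] (with p < q) to q − p. For instance
  ∂[0,4] = [4] − [0].
As a 7×21 matrix over Z this has rank 6, with invariant factors (1,1,1,1,1,1).

∂_2: C_2 → C_1 maps a triangle to the signed sum of its edges. For instance
  ∂[0,2,3] = [2,3] − [0,3] + [0,2],
  ∂[1,3,6] = [3,6] − [1,6] + [1,3].
The resulting 21×14 matrix has rank 13, and its Smith normal form has invariant factors (1,1,1,1,1,1,1,1,1,1,1,1,1).

Computing H_k = (kernel of ∂_k) / (image of ∂_{k+1}):

  H_0: rank C_0 − rank ∂_1 = 7 − 6 = 1, and the invariant factors of ∂_1 are all 1, so H_0 ≅ Z.
  H_1: rank ker ∂_1 − rank ∂_2 = (21 − 6) − 13 = 2, and the invariant factors of ∂_2 are all 1, so H_1 ≅ Z^2.
  H_2: rank ker ∂_2 − rank ∂_3 = (14 − 13) − 0 = 1, and there is no ∂_3, so H_2 ≅ Z.

As a check, the Euler characteristic is 7 − 21 + 14 = 0, which agrees with 1 − 2 + 1 = 0.

Hence the Betti numbers are b_0 = 1, b_1 = 2, b_2 = 1.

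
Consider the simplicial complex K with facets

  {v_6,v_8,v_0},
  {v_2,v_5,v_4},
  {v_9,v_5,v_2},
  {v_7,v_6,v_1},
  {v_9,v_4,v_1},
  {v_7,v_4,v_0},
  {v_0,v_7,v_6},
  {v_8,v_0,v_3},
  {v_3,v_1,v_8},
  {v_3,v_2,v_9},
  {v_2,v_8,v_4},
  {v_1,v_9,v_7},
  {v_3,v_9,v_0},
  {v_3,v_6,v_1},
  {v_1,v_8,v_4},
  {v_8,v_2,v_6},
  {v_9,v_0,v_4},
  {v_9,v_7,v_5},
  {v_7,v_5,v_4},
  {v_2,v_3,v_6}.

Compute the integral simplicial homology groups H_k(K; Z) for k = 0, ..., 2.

Order the vertices as v_0 < v_1 < v_2 < v_3 < v_4 < v_5 < v_6 < v_7 < v_8 < v_9. Listing each simplex with vertices in this order, K has dimension 2 with simplices:

  0-simplices (10): [v_0], [v_1], [v_2], [v_3], [v_4], [v_5], [v_6], [v_7], [v_8], [v_9]
  1-simplices (30): (30 of them)
  2-simplices (20): (20 of them)

Hence C_0 ≅ Z^10, C_1 ≅ Z^30, C_2 ≅ Z^20.

The boundary map ∂_1: C_1 → C_0 maps an edge to its endpoints' difference, ∂[p,q] = q − p.
This gives a 10×30 integer matrix of rank 9; reducing to Smith normal form yields diagonal entries (1,1,1,1,1,1,1,1,1).

Boundary ∂_2: C_2 → C_1 sends each 2-simplex [p,q,r] to [q,r] − [p,r] + [p,q]. For instance
  ∂[v_0,v_3,v_9] = [v_3,v_9] − [v_0,v_9] + [v_0,v_3],
  ∂[v_0,v_6,v_8] = [v_6,v_8] − [v_0,v_8] + [v_0,v_6].
This gives a 30×20 integer matrix of rank 20; reducing to Smith normal form yields diagonal entries (1,1,1,1,1,1,1,1,1,1,1,1,1,1,1,1,1,1,1,2).

Computing H_k = (kernel of ∂_k) / (image of ∂_{k+1}):

  H_0: rank C_0 − rank ∂_1 = 10 − 9 = 1, and the invariant factors of ∂_1 are all 1, so H_0 ≅ Z.
  H_1: rank ker ∂_1 − rank ∂_2 = (30 − 9) − 20 = 1, and ∂_2 has invariant factor 2 > 1, so H_1 ≅ Z ⊕ Z/2.
  H_2: rank ker ∂_2 − rank ∂_3 = (20 − 20) − 0 = 0, and there is no ∂_3, so H_2 ≅ 0.

H_0 = Z,  H_1 = Z ⊕ Z/2,  H_2 = 0.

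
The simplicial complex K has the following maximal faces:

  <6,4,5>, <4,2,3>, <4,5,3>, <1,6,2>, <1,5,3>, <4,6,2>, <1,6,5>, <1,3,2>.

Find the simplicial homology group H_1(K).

H_1 ≅ 0.

Take the total order 1 < 2 < 3 < 4 < 5 < 6 on the vertex set. Then K (dimension 2) consists of the simplices:

  0-simplices (6): [1], [2], [3], [4], [5], [6]
  1-simplices (12): [1,2], [1,3], [1,5], [1,6], [2,3], [2,4], [2,6], [3,4], [3,5], [4,5], [4,6], [5,6]
  2-simplices (8): [1,2,3], [1,2,6], [1,3,5], [1,5,6], [2,3,4], [2,4,6], [3,4,5], [4,5,6]

giving chain groups C_0 ≅ Z^6, C_1 ≅ Z^12, C_2 ≅ Z^8.

Boundary ∂_1: C_1 → C_0 maps an edge to its endpoints' difference, ∂[p,q] = q − p.
As a 6×12 matrix over Z this has rank 5, with invariant factors (1,1,1,1,1).

∂_2: C_2 → C_1 acts by ∂[p,q,r] = [q,r] − [p,r] + [p,q]. For instance
  ∂[1,2,3] = [2,3] − [1,3] + [1,2],
  ∂[1,3,5] = [3,5] − [1,5] + [1,3].
The 12×8 boundary matrix has rank 7 and Smith normal form diag(1,1,1,1,1,1,1).

Now H_k = ker ∂_k / im ∂_{k+1}, so:

  H_1: rank ker ∂_1 − rank ∂_2 = (12 − 5) − 7 = 0, and the invariant factors of ∂_2 are all 1, so H_1 = 0.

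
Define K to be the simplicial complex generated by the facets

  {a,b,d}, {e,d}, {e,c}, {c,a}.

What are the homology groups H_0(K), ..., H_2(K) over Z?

H_0 ≅ Z,  H_1 ≅ Z,  H_2 = 0.

We work with the vertex ordering a < b < c < d < e. The simplices of K, each written with vertices in increasing order, are:

  0-simplices (5): a, b, c, d, e
  1-simplices (6): ab, ac, ad, bd, ce, de
  2-simplices (1): abd

Hence C_0 ≅ Z^5, C_1 ≅ Z^6, C_2 ≅ Z^1.

∂_1: C_1 → C_0 is given by ∂[p,q] = [q] − [p]. For instance
  ∂ce = e − c.
The resulting 5×6 matrix has rank 4, and its Smith normal form has invariant factors (1,1,1,1).

Boundary ∂_2: C_2 → C_1 sends each 2-simplex [p,q,r] to [q,r] − [p,r] + [p,q]. For instance
  ∂abd = bd − ad + ab.
The resulting 6×1 matrix has rank 1, and its Smith normal form has invariant factors (1).

Reading off H_k = ker ∂_k / im ∂_{k+1}:

  H_0: rank C_0 − rank ∂_1 = 5 − 4 = 1, and the invariant factors of ∂_1 are all 1, so H_0 ≅ Z.
  H_1: rank ker ∂_1 − rank ∂_2 = (6 − 4) − 1 = 1, and the invariant factors of ∂_2 are all 1, so H_1 ≅ Z.
  H_2: rank ker ∂_2 − rank ∂_3 = (1 − 1) − 0 = 0, and there is no ∂_3, so H_2 ≅ 0.

As a check, the Euler characteristic is 5 − 6 + 1 = 0, which agrees with 1 − 1 + 0 = 0.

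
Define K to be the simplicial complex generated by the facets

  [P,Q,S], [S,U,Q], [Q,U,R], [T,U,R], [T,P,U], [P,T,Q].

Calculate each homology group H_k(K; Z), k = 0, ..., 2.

H_0 = Z,  H_1 = Z,  H_2 = 0.

Order the vertices as P < Q < R < S < T < U. Listing each simplex with vertices in this order, K has dimension 2 with simplices:

  0-simplices (6): P, Q, R, S, T, U
  1-simplices (12): PQ, PS, PT, PU, QR, QS, QT, QU, RT, RU, SU, TU
  2-simplices (6): PQS, PQT, PTU, QRU, QSU, RTU

giving chain groups C_0 ≅ Z^6, C_1 ≅ Z^12, C_2 ≅ Z^6.

Boundary ∂_1: C_1 → C_0 is given by ∂[p,q] = [q] − [p].
As a 6×12 matrix over Z this has rank 5, with invariant factors (1,1,1,1,1).

Boundary ∂_2: C_2 → C_1 maps a triangle to the signed sum of its edges. For instance
  ∂QRU = RU − QU + QR,
  ∂RTU = TU − RU + RT.
This gives a 12×6 integer matrix of rank 6; reducing to Smith normal form yields diagonal entries (1,1,1,1,1,1).

Now H_k = ker ∂_k / im ∂_{k+1}, so:

  H_0: rank C_0 − rank ∂_1 = 6 − 5 = 1, and the invariant factors of ∂_1 are all 1, so H_0 = Z.
  H_1: rank ker ∂_1 − rank ∂_2 = (12 − 5) − 6 = 1, and the invariant factors of ∂_2 are all 1, so H_1 = Z.
  H_2: rank ker ∂_2 − rank ∂_3 = (6 − 6) − 0 = 0, and there is no ∂_3, so H_2 = 0.

As a check, the Euler characteristic is 6 − 12 + 6 = 0, which agrees with 1 − 1 + 0 = 0.
(K is a triangulation of the cylinder S^1 x I.)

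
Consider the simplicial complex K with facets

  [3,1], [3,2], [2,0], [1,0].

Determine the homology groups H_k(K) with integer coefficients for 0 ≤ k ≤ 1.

Order the vertices as 0 < 1 < 2 < 3. Listing each simplex with vertices in this order, K has dimension 1 with simplices:

  0-simplices (4): [0], [1], [2], [3]
  1-simplices (4): [0,1], [0,2], [1,3], [2,3]

giving chain groups C_0 ≅ Z^4, C_1 ≅ Z^4.

∂_1: C_1 → C_0 maps an edge to its endpoints' difference, ∂[p,q] = q − p. For instance
  ∂[0,1] = [1] − [0].
As a 4×4 matrix over Z this has rank 3, with invariant factors (1,1,1).

Reading off H_k = ker ∂_k / im ∂_{k+1}:

  H_0: rank C_0 − rank ∂_1 = 4 − 3 = 1, and the invariant factors of ∂_1 are all 1, so H_0 = Z.
  H_1: rank ker ∂_1 − rank ∂_2 = (4 − 3) − 0 = 1, and there is no ∂_2, so H_1 = Z.

H_0 ≅ Z,  H_1 ≅ Z.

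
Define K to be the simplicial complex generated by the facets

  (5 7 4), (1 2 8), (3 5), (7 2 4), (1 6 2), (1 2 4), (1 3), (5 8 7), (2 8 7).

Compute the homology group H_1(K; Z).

H_1 = Z.

Take the total order 1 < 2 < 3 < 4 < 5 < 6 < 7 < 8 on the vertex set. Then K (dimension 2) consists of the simplices:

  0-simplices (8): [1], [2], [3], [4], [5], [6], [7], [8]
  1-simplices (15): [1,2], [1,3], [1,4], [1,6], [1,8], [2,4], [2,6], [2,7], [2,8], [3,5], [4,5], [4,7], [5,7], [5,8], [7,8]
  2-simplices (7): [1,2,4], [1,2,6], [1,2,8], [2,4,7], [2,7,8], [4,5,7], [5,7,8]

so the chain groups are C_0 ≅ Z^8, C_1 ≅ Z^15, C_2 ≅ Z^7.

The boundary map ∂_1: C_1 → C_0 sends each edge [p,q] (with p < q) to q − p. For instance
  ∂[3,5] = [5] − [3].
This gives a 8×15 integer matrix of rank 7; reducing to Smith normal form yields diagonal entries (1,1,1,1,1,1,1).

Boundary ∂_2: C_2 → C_1 sends each 2-simplex [p,q,r] to [q,r] − [p,r] + [p,q]. For instance
  ∂[1,2,8] = [2,8] − [1,8] + [1,2],
  ∂[5,7,8] = [7,8] − [5,8] + [5,7].
The resulting 15×7 matrix has rank 7, and its Smith normal form has invariant factors (1,1,1,1,1,1,1).

Reading off H_k = ker ∂_k / im ∂_{k+1}:

  H_1: rank ker ∂_1 − rank ∂_2 = (15 − 7) − 7 = 1, and the invariant factors of ∂_2 are all 1, so H_1 ≅ Z.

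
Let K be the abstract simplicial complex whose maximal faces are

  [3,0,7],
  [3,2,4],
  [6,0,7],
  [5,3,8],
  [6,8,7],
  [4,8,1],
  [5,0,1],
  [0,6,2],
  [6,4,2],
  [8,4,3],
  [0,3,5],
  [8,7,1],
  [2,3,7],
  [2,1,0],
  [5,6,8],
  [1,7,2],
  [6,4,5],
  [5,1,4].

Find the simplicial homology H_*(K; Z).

H_0 = Z,  H_1 = Z ⊕ Z/2Z,  H_2 = 0.

Fix the vertex order 0 < 1 < 2 < 3 < 4 < 5 < 6 < 7 < 8 and write every simplex with vertices in increasing order. Then dim K = 2 and the simplices of K are:

  0-simplices (9): [0], [1], [2], [3], [4], [5], [6], [7], [8]
  1-simplices (27): (27 of them)
  2-simplices (18): [0,1,2], [0,1,5], [0,2,6], [0,3,5], [0,3,7], [0,6,7], [1,2,7], [1,4,5], [1,4,8], [1,7,8], [2,3,4], [2,3,7], [2,4,6], [3,4,8], [3,5,8], [4,5,6], [5,6,8], [6,7,8]

giving chain groups C_0 ≅ Z^9, C_1 ≅ Z^27, C_2 ≅ Z^18.

∂_1: C_1 → C_0 maps an edge to its endpoints' difference, ∂[p,q] = q − p.
The resulting 9×27 matrix has rank 8, and its Smith normal form has invariant factors (1,1,1,1,1,1,1,1).

∂_2: C_2 → C_1 maps a triangle to the signed sum of its edges. For instance
  ∂[1,7,8] = [7,8] − [1,8] + [1,7],
  ∂[3,4,8] = [4,8] − [3,8] + [3,4].
The 27×18 boundary matrix has rank 18 and Smith normal form diag(1,1,1,1,1,1,1,1,1,1,1,1,1,1,1,1,1,2).

From H_k ≅ ker(∂_k) / im(∂_{k+1}) we obtain:

  H_0: rank C_0 − rank ∂_1 = 9 − 8 = 1, and the invariant factors of ∂_1 are all 1, so H_0 = Z.
  H_1: rank ker ∂_1 − rank ∂_2 = (27 − 8) − 18 = 1, and ∂_2 has invariant factor 2 > 1, so H_1 = Z ⊕ Z/2Z.
  H_2: rank ker ∂_2 − rank ∂_3 = (18 − 18) − 0 = 0, and there is no ∂_3, so H_2 = 0.

(K is a triangulation of the Klein bottle.)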